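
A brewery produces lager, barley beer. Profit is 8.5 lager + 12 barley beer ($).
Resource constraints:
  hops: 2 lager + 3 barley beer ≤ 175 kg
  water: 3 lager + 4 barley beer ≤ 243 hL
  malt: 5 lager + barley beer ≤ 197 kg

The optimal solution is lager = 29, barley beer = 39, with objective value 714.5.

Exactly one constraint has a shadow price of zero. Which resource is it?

malt

hops: 175/175 (binding)
water: 243/243 (binding)
malt: 184/197 (slack 13)
By complementary slackness, a constraint with positive slack has shadow price 0 → malt.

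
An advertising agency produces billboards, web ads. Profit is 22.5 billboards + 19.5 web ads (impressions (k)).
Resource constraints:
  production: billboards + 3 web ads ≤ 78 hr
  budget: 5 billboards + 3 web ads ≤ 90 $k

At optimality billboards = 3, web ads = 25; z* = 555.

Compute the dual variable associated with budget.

4

Both production and budget are binding at x*.
The binding rows give the dual system: 1·y_production + 5·y_budget = 22.5 and 3·y_production + 3·y_budget = 19.5.
This yields shadow prices y_production = 2.5, y_budget = 4.
Shadow price of budget = 4.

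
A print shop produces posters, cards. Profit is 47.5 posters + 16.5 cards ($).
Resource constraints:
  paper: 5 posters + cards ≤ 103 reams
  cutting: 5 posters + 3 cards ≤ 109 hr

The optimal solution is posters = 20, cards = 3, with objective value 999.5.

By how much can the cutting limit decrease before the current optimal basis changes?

Binding constraints: paper, cutting. The basis is B = [[5,1],[5,3]] with det 10.
Per unit decrease in cutting, x* moves by d = (0.1, -0.5).
The basis stays optimal until cards reaches 0; allowable decrease = 6 hr.

6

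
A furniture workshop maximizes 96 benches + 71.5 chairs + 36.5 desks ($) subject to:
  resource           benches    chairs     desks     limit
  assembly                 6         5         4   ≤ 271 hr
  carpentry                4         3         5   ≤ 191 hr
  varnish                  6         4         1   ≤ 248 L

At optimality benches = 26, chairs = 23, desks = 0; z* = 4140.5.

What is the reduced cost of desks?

At the optimum: assembly uses 271 of 271 (binding); carpentry uses 173 of 191 (slack = 18); varnish uses 248 of 248 (binding).
Slack constraints have shadow price 0 (complementary slackness).
From A_Bᵀ y = c: 6·y_assembly + 6·y_varnish = 96; 5·y_assembly + 4·y_varnish = 71.5.
This yields shadow prices y_assembly = 7.5, y_varnish = 8.5.
Reduced cost of desks: c₃ − yᵀa₃ = 36.5 − (7.5·4 + 8.5·1) = 36.5 − 38.5 = -2.

-2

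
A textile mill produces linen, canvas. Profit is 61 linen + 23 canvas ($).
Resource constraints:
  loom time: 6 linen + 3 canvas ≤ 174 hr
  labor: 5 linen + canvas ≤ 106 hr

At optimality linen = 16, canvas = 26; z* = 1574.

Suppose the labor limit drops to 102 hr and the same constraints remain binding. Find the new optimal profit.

Both loom time and labor are binding at x*.
Dual feasibility on the basic columns requires 6·y_loom time + 5·y_labor = 61, 3·y_loom time + 1·y_labor = 23.
Solving: y_loom time = 6, y_labor = 5.
Δz = y_labor·Δb = 5 × (-4) = -20, so new z* = 1574 − 20 = 1554.

1554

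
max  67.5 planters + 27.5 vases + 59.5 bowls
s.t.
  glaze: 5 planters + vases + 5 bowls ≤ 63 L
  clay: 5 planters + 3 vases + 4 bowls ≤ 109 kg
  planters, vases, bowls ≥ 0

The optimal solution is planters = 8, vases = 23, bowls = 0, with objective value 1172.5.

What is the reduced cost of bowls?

Both glaze and clay are binding at x*.
The binding rows give the dual system: 5·y_glaze + 5·y_clay = 67.5 and 1·y_glaze + 3·y_clay = 27.5.
→ y_glaze = 6.5 and y_clay = 7.
Reduced cost of bowls: c₃ − yᵀa₃ = 59.5 − (6.5·5 + 7·4) = 59.5 − 60.5 = -1.

-1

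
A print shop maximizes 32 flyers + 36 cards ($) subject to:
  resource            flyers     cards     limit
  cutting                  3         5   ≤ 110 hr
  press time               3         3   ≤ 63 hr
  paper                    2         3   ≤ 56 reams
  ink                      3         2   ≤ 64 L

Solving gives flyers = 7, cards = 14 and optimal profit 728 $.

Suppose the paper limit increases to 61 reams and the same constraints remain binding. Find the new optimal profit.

748

Check each constraint at x*: cutting 91/110 (slack 19); press time 63/63 (tight); paper 56/56 (tight); ink 49/64 (slack 15).
By complementary slackness, y = 0 for the non-binding constraints.
The binding rows give the dual system: 3·y_press time + 2·y_paper = 32 and 3·y_press time + 3·y_paper = 36.
Solving: y_press time = 8, y_paper = 4.
Δz = y_paper·Δb = 4 × (5) = 20, so new z* = 728 + 20 = 748.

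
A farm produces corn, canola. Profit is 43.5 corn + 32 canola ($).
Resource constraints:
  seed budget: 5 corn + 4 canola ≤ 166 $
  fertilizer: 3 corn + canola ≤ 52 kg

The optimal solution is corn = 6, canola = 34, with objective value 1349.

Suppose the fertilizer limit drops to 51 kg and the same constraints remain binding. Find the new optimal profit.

1347

Check each constraint at x*: seed budget 166/166 (tight); fertilizer 52/52 (tight).
The binding rows give the dual system: 5·y_seed budget + 3·y_fertilizer = 43.5 and 4·y_seed budget + 1·y_fertilizer = 32.
This yields shadow prices y_seed budget = 7.5, y_fertilizer = 2.
Δz = y_fertilizer·Δb = 2 × (-1) = -2, so new z* = 1349 − 2 = 1347.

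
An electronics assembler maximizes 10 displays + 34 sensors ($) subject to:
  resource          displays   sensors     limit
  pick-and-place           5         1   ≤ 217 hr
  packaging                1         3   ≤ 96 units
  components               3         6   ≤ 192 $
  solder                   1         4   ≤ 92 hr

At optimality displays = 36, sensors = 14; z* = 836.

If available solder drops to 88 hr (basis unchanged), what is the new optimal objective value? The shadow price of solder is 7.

Δb = -4, so new z* = 836 + (7)·(-4) = 836 − 28 = 808.

808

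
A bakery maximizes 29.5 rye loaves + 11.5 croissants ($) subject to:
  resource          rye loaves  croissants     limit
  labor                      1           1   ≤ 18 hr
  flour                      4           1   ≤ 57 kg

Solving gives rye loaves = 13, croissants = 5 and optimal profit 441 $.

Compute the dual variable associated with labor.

Check each constraint at x*: labor 18/18 (tight); flour 57/57 (tight).
The binding rows give the dual system: 1·y_labor + 4·y_flour = 29.5 and 1·y_labor + 1·y_flour = 11.5.
→ y_labor = 5.5 and y_flour = 6.
Shadow price of labor = 5.5.

5.5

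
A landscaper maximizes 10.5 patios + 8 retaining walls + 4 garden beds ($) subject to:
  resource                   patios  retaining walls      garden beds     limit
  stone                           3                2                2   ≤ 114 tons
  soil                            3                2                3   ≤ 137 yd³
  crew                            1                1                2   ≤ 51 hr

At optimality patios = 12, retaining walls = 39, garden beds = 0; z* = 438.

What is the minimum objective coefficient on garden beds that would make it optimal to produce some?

At the optimum: stone uses 114 of 114 (binding); soil uses 114 of 137 (slack = 23); crew uses 51 of 51 (binding).
Slack constraints have shadow price 0 (complementary slackness).
Dual feasibility on the basic columns requires 3·y_stone + 1·y_crew = 10.5, 2·y_stone + 1·y_crew = 8.
This yields shadow prices y_stone = 2.5, y_crew = 3.
garden beds enters the basis when its profit ≥ yᵀa₃ = 2.5·2 + 3·2 = 11.

11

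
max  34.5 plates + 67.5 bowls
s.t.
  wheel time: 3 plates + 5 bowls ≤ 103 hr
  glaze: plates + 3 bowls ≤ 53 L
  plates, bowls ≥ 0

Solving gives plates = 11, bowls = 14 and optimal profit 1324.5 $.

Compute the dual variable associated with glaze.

7.5

Both wheel time and glaze are binding at x*.
Dual feasibility on the basic columns requires 3·y_wheel time + 1·y_glaze = 34.5, 5·y_wheel time + 3·y_glaze = 67.5.
This yields shadow prices y_wheel time = 9, y_glaze = 7.5.
Shadow price of glaze = 7.5.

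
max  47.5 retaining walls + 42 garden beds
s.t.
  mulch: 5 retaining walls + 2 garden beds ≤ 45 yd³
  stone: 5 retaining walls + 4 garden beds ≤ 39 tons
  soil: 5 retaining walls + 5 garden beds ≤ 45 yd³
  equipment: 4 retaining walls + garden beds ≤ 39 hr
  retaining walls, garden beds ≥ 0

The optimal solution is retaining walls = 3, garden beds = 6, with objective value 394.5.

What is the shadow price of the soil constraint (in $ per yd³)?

4

Check each constraint at x*: mulch 27/45 (slack 18); stone 39/39 (tight); soil 45/45 (tight); equipment 18/39 (slack 21).
Slack constraints have shadow price 0 (complementary slackness).
The binding rows give the dual system: 5·y_stone + 5·y_soil = 47.5 and 4·y_stone + 5·y_soil = 42.
Solving: y_stone = 5.5, y_soil = 4.
Shadow price of soil = 4.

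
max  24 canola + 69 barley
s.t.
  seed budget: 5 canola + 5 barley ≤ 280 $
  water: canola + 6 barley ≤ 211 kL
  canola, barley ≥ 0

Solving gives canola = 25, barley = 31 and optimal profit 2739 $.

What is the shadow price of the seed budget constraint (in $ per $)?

Check each constraint at x*: seed budget 280/280 (tight); water 211/211 (tight).
The binding rows give the dual system: 5·y_seed budget + 1·y_water = 24 and 5·y_seed budget + 6·y_water = 69.
→ y_seed budget = 3 and y_water = 9.
Shadow price of seed budget = 3.

3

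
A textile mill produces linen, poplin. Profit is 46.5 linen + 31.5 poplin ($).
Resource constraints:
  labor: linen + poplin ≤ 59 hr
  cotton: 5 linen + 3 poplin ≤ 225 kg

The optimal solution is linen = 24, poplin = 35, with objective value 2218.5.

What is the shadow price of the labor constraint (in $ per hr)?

9

Both labor and cotton are binding at x*.
The binding rows give the dual system: 1·y_labor + 5·y_cotton = 46.5 and 1·y_labor + 3·y_cotton = 31.5.
→ y_labor = 9 and y_cotton = 7.5.
Shadow price of labor = 9.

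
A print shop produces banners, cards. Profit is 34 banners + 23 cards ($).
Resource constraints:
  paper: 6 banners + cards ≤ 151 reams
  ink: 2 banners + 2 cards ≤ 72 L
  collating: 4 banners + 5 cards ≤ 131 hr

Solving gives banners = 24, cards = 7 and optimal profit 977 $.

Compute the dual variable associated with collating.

At the optimum: paper uses 151 of 151 (binding); ink uses 62 of 72 (slack = 10); collating uses 131 of 131 (binding).
By complementary slackness, y = 0 for the non-binding constraint.
The binding rows give the dual system: 6·y_paper + 4·y_collating = 34 and 1·y_paper + 5·y_collating = 23.
→ y_paper = 3 and y_collating = 4.
Shadow price of collating = 4.

4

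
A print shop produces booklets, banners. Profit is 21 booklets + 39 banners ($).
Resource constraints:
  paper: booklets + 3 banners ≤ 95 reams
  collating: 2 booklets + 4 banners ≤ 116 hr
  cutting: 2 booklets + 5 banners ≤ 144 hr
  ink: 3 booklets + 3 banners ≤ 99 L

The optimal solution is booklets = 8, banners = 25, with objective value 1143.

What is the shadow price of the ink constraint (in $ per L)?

1

Check each constraint at x*: paper 83/95 (slack 12); collating 116/116 (tight); cutting 141/144 (slack 3); ink 99/99 (tight).
By complementary slackness, y = 0 for the non-binding constraints.
Dual feasibility on the basic columns requires 2·y_collating + 3·y_ink = 21, 4·y_collating + 3·y_ink = 39.
This yields shadow prices y_collating = 9, y_ink = 1.
Shadow price of ink = 1.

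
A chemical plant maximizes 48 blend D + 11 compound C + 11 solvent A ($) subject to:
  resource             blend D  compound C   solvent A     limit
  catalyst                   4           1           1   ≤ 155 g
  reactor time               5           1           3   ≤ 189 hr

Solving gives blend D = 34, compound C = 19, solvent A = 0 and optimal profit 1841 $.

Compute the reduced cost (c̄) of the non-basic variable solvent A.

At the optimum: catalyst uses 155 of 155 (binding); reactor time uses 189 of 189 (binding).
From A_Bᵀ y = c: 4·y_catalyst + 5·y_reactor time = 48; 1·y_catalyst + 1·y_reactor time = 11.
This yields shadow prices y_catalyst = 7, y_reactor time = 4.
Reduced cost of solvent A: c₃ − yᵀa₃ = 11 − (7·1 + 4·3) = 11 − 19 = -8.

-8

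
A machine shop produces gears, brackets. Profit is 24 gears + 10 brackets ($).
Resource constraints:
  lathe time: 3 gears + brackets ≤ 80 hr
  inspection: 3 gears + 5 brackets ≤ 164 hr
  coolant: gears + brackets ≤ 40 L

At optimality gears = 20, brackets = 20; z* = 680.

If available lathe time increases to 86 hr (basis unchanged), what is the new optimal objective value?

Binding: lathe time and coolant. Non-binding: inspection (4 unused).
By complementary slackness, y = 0 for the non-binding constraint.
Dual feasibility on the basic columns requires 3·y_lathe time + 1·y_coolant = 24, 1·y_lathe time + 1·y_coolant = 10.
→ y_lathe time = 7 and y_coolant = 3.
Δz = y_lathe time·Δb = 7 × (6) = 42, so new z* = 680 + 42 = 722.

722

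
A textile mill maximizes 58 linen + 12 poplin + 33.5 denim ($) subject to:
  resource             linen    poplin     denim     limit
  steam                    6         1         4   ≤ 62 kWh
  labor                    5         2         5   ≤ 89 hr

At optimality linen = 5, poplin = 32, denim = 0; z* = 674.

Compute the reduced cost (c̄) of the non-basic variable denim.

-8.5

Check each constraint at x*: steam 62/62 (tight); labor 89/89 (tight).
Dual feasibility on the basic columns requires 6·y_steam + 5·y_labor = 58, 1·y_steam + 2·y_labor = 12.
This yields shadow prices y_steam = 8, y_labor = 2.
Reduced cost of denim: c₃ − yᵀa₃ = 33.5 − (8·4 + 2·5) = 33.5 − 42 = -8.5.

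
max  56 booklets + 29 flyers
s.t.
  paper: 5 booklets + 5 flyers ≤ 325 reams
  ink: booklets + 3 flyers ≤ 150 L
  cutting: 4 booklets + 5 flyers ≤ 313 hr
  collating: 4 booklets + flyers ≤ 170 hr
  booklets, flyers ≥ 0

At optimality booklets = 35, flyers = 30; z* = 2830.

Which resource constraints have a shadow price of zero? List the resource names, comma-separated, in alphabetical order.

paper: 325/325 (binding)
ink: 125/150 (slack 25)
cutting: 290/313 (slack 23)
collating: 170/170 (binding)
By complementary slackness, a constraint with positive slack has shadow price 0 → cutting, ink.

cutting, ink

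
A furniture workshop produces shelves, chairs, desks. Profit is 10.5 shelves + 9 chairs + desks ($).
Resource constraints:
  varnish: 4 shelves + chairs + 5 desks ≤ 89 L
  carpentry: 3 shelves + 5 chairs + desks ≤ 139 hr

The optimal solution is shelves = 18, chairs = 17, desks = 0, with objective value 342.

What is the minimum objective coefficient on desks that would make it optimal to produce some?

9

Both varnish and carpentry are binding at x*.
From A_Bᵀ y = c: 4·y_varnish + 3·y_carpentry = 10.5; 1·y_varnish + 5·y_carpentry = 9.
→ y_varnish = 1.5 and y_carpentry = 1.5.
desks enters the basis when its profit ≥ yᵀa₃ = 1.5·5 + 1.5·1 = 9.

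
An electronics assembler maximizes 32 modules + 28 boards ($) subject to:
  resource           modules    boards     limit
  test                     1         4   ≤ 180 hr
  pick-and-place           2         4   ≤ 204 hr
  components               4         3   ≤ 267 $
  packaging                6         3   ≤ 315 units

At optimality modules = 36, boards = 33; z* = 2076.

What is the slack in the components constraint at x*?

24

components used = 4·36 + 3·33 = 243; slack = 267 − 243 = 24.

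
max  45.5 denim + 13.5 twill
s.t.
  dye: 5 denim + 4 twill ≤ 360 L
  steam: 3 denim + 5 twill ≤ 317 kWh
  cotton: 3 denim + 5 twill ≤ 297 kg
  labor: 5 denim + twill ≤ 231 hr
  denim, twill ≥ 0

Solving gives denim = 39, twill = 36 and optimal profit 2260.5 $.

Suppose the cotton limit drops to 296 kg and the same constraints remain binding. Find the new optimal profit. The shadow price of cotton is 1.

2259.5

Δb = -1, so new z* = 2260.5 + (1)·(-1) = 2260.5 − 1 = 2259.5.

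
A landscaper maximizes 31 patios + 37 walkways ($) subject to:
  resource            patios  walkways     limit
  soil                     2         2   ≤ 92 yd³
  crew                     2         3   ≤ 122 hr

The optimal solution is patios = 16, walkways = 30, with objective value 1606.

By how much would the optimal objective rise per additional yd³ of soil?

9.5

Both soil and crew are binding at x*.
Dual feasibility on the basic columns requires 2·y_soil + 2·y_crew = 31, 2·y_soil + 3·y_crew = 37.
→ y_soil = 9.5 and y_crew = 6.
Shadow price of soil = 9.5.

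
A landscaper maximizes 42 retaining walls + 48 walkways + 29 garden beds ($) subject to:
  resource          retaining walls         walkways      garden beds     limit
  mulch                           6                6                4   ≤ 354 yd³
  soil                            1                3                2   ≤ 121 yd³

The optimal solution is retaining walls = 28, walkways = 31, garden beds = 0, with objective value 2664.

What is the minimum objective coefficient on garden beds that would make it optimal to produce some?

Both mulch and soil are binding at x*.
Dual feasibility on the basic columns requires 6·y_mulch + 1·y_soil = 42, 6·y_mulch + 3·y_soil = 48.
Solving: y_mulch = 6.5, y_soil = 3.
garden beds enters the basis when its profit ≥ yᵀa₃ = 6.5·4 + 3·2 = 32.

32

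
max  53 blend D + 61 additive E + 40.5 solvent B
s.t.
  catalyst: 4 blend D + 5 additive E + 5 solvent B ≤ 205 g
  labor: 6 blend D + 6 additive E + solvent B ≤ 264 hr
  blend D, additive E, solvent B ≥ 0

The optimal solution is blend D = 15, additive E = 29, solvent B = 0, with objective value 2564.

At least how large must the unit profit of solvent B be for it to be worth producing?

Both catalyst and labor are binding at x*.
Dual feasibility on the basic columns requires 4·y_catalyst + 6·y_labor = 53, 5·y_catalyst + 6·y_labor = 61.
Solving: y_catalyst = 8, y_labor = 3.5.
solvent B enters the basis when its profit ≥ yᵀa₃ = 8·5 + 3.5·1 = 43.5.

43.5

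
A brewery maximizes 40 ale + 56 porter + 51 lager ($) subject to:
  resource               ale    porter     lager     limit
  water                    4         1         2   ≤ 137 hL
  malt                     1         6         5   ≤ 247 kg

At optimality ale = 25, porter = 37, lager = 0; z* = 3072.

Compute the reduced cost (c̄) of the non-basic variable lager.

Check each constraint at x*: water 137/137 (tight); malt 247/247 (tight).
The binding rows give the dual system: 4·y_water + 1·y_malt = 40 and 1·y_water + 6·y_malt = 56.
→ y_water = 8 and y_malt = 8.
Reduced cost of lager: c₃ − yᵀa₃ = 51 − (8·2 + 8·5) = 51 − 56 = -5.

-5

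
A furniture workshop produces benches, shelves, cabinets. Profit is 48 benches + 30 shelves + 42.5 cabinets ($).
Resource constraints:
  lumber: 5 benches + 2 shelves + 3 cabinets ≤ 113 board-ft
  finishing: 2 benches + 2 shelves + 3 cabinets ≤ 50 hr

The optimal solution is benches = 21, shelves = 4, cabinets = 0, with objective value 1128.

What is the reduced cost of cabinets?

-2.5

At the optimum: lumber uses 113 of 113 (binding); finishing uses 50 of 50 (binding).
From A_Bᵀ y = c: 5·y_lumber + 2·y_finishing = 48; 2·y_lumber + 2·y_finishing = 30.
→ y_lumber = 6 and y_finishing = 9.
Reduced cost of cabinets: c₃ − yᵀa₃ = 42.5 − (6·3 + 9·3) = 42.5 − 45 = -2.5.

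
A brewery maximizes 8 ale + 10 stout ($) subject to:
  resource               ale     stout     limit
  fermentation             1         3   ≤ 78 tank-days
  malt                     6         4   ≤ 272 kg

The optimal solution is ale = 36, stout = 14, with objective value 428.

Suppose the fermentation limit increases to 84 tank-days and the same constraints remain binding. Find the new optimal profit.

At the optimum: fermentation uses 78 of 78 (binding); malt uses 272 of 272 (binding).
The binding rows give the dual system: 1·y_fermentation + 6·y_malt = 8 and 3·y_fermentation + 4·y_malt = 10.
This yields shadow prices y_fermentation = 2, y_malt = 1.
Δz = y_fermentation·Δb = 2 × (6) = 12, so new z* = 428 + 12 = 440.

440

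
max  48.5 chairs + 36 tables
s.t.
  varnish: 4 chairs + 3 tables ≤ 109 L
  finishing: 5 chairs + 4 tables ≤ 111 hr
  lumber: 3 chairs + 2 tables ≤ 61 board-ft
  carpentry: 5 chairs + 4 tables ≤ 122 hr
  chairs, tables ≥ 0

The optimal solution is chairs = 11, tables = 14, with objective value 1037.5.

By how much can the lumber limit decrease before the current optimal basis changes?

5.5

Binding constraints: finishing, lumber. The basis is B = [[5,4],[3,2]] with det -2.
Per unit decrease in lumber, x* moves by d = (-2, 2.5).
The basis stays optimal until chairs reaches 0; allowable decrease = 5.5 board-ft.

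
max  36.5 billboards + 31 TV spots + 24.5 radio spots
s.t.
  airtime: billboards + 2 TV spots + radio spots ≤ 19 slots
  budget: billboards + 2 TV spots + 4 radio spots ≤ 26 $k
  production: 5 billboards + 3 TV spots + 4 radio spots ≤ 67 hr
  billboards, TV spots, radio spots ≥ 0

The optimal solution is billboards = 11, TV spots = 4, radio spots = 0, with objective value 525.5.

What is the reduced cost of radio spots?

-6

Binding: airtime and production. Non-binding: budget (7 unused).
Since budget is not tight, its dual is 0.
The binding rows give the dual system: 1·y_airtime + 5·y_production = 36.5 and 2·y_airtime + 3·y_production = 31.
Solving: y_airtime = 6.5, y_production = 6.
Reduced cost of radio spots: c₃ − yᵀa₃ = 24.5 − (6.5·1 + 6·4) = 24.5 − 30.5 = -6.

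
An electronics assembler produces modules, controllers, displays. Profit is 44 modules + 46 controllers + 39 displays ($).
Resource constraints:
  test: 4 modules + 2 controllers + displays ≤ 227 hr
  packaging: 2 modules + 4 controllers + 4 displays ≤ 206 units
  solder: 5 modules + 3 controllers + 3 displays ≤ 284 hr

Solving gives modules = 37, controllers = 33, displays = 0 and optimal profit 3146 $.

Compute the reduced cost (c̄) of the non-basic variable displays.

Check each constraint at x*: test 214/227 (slack 13); packaging 206/206 (tight); solder 284/284 (tight).
Since test is not tight, its dual is 0.
From A_Bᵀ y = c: 2·y_packaging + 5·y_solder = 44; 4·y_packaging + 3·y_solder = 46.
This yields shadow prices y_packaging = 7, y_solder = 6.
Reduced cost of displays: c₃ − yᵀa₃ = 39 − (7·4 + 6·3) = 39 − 46 = -7.

-7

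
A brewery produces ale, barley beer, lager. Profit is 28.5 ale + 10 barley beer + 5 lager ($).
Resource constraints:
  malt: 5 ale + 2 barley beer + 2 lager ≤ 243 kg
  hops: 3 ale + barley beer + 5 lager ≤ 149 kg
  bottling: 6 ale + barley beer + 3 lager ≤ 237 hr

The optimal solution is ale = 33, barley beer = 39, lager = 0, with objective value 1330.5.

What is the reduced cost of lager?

Check each constraint at x*: malt 243/243 (tight); hops 138/149 (slack 11); bottling 237/237 (tight).
Slack constraints have shadow price 0 (complementary slackness).
Dual feasibility on the basic columns requires 5·y_malt + 6·y_bottling = 28.5, 2·y_malt + 1·y_bottling = 10.
This yields shadow prices y_malt = 4.5, y_bottling = 1.
Reduced cost of lager: c₃ − yᵀa₃ = 5 − (4.5·2 + 1·3) = 5 − 12 = -7.

-7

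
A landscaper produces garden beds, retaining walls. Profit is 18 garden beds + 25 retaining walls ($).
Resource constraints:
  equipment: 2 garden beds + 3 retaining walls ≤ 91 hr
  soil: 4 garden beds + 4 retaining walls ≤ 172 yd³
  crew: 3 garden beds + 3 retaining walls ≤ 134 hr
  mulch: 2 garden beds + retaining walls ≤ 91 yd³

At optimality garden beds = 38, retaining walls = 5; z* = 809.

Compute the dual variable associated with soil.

Check each constraint at x*: equipment 91/91 (tight); soil 172/172 (tight); crew 129/134 (slack 5); mulch 81/91 (slack 10).
By complementary slackness, y = 0 for the non-binding constraints.
The binding rows give the dual system: 2·y_equipment + 4·y_soil = 18 and 3·y_equipment + 4·y_soil = 25.
→ y_equipment = 7 and y_soil = 1.
Shadow price of soil = 1.

1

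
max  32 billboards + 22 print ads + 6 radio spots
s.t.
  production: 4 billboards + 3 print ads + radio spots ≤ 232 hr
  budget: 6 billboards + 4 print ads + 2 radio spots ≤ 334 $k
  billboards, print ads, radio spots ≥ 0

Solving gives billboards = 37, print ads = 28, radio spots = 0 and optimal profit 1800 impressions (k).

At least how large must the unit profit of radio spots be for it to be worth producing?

At the optimum: production uses 232 of 232 (binding); budget uses 334 of 334 (binding).
From A_Bᵀ y = c: 4·y_production + 6·y_budget = 32; 3·y_production + 4·y_budget = 22.
Solving: y_production = 2, y_budget = 4.
radio spots enters the basis when its profit ≥ yᵀa₃ = 2·1 + 4·2 = 10.

10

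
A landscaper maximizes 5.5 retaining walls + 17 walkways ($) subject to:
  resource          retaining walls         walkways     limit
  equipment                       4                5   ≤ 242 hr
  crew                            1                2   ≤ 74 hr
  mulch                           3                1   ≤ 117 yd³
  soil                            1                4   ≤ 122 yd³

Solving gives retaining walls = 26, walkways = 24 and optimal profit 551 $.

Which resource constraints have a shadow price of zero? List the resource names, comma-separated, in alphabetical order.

equipment: 224/242 (slack 18)
crew: 74/74 (binding)
mulch: 102/117 (slack 15)
soil: 122/122 (binding)
By complementary slackness, a constraint with positive slack has shadow price 0 → equipment, mulch.

equipment, mulch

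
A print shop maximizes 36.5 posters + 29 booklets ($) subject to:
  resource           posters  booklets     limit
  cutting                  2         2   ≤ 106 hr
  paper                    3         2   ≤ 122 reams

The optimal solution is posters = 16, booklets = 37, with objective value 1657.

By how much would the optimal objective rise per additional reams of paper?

Check each constraint at x*: cutting 106/106 (tight); paper 122/122 (tight).
The binding rows give the dual system: 2·y_cutting + 3·y_paper = 36.5 and 2·y_cutting + 2·y_paper = 29.
This yields shadow prices y_cutting = 7, y_paper = 7.5.
Shadow price of paper = 7.5.

7.5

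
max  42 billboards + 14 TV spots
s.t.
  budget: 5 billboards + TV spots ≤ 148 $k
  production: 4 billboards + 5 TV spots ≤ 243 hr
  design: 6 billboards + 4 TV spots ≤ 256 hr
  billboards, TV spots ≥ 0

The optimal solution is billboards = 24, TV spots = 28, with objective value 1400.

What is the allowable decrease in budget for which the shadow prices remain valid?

7

Binding constraints: budget, design. The basis is B = [[5,1],[6,4]] with det 14.
Per unit decrease in budget, x* moves by d = (-0.2857, 0.4286).
The basis stays optimal until production becomes binding; allowable decrease = 7 $k.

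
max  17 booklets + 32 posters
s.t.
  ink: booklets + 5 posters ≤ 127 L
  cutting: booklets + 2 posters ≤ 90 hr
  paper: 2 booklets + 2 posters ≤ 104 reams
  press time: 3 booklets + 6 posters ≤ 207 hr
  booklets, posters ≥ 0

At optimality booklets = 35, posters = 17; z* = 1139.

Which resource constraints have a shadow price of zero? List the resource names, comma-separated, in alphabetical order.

ink: 120/127 (slack 7)
cutting: 69/90 (slack 21)
paper: 104/104 (binding)
press time: 207/207 (binding)
By complementary slackness, a constraint with positive slack has shadow price 0 → cutting, ink.

cutting, ink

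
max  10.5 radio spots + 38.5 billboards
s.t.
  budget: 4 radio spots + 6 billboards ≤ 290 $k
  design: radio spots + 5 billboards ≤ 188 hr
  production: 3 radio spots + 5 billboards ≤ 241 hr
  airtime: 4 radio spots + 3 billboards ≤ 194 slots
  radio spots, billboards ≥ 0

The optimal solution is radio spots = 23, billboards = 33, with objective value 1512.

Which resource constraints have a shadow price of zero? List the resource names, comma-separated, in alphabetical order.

budget: 290/290 (binding)
design: 188/188 (binding)
production: 234/241 (slack 7)
airtime: 191/194 (slack 3)
By complementary slackness, a constraint with positive slack has shadow price 0 → airtime, production.

airtime, production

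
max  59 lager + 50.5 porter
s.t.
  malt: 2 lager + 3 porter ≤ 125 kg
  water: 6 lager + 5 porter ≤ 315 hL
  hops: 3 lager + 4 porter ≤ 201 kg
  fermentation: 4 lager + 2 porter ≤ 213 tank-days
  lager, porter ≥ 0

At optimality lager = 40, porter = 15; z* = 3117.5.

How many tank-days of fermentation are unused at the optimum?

23

fermentation used = 4·40 + 2·15 = 190; slack = 213 − 190 = 23.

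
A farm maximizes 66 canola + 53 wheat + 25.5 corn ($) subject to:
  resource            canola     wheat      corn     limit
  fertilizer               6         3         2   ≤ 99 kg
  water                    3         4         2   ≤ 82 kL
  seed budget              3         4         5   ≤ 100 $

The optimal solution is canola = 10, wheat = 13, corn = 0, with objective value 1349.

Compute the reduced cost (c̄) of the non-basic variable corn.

-4.5

Check each constraint at x*: fertilizer 99/99 (tight); water 82/82 (tight); seed budget 82/100 (slack 18).
Since seed budget is not tight, its dual is 0.
From A_Bᵀ y = c: 6·y_fertilizer + 3·y_water = 66; 3·y_fertilizer + 4·y_water = 53.
→ y_fertilizer = 7 and y_water = 8.
Reduced cost of corn: c₃ − yᵀa₃ = 25.5 − (7·2 + 8·2) = 25.5 − 30 = -4.5.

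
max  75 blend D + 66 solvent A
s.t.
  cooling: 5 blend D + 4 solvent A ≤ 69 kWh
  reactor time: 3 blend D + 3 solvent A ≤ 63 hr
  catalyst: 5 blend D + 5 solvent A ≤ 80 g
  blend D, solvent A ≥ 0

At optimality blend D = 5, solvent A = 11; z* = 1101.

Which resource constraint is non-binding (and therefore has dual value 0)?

reactor time

cooling: 69/69 (binding)
reactor time: 48/63 (slack 15)
catalyst: 80/80 (binding)
By complementary slackness, a constraint with positive slack has shadow price 0 → reactor time.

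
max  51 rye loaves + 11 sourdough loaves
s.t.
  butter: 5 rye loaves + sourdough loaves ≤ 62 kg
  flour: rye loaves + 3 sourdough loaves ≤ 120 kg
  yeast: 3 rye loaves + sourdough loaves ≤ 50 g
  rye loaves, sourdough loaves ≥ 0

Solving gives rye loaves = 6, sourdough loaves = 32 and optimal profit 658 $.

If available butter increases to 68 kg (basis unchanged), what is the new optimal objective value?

Check each constraint at x*: butter 62/62 (tight); flour 102/120 (slack 18); yeast 50/50 (tight).
Slack constraints have shadow price 0 (complementary slackness).
From A_Bᵀ y = c: 5·y_butter + 3·y_yeast = 51; 1·y_butter + 1·y_yeast = 11.
Solving: y_butter = 9, y_yeast = 2.
Δz = y_butter·Δb = 9 × (6) = 54, so new z* = 658 + 54 = 712.

712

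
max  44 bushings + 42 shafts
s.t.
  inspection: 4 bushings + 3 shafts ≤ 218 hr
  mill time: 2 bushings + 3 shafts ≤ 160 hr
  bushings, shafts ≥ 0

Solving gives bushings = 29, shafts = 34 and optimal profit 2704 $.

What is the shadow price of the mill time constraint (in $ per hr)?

6

Check each constraint at x*: inspection 218/218 (tight); mill time 160/160 (tight).
From A_Bᵀ y = c: 4·y_inspection + 2·y_mill time = 44; 3·y_inspection + 3·y_mill time = 42.
→ y_inspection = 8 and y_mill time = 6.
Shadow price of mill time = 6.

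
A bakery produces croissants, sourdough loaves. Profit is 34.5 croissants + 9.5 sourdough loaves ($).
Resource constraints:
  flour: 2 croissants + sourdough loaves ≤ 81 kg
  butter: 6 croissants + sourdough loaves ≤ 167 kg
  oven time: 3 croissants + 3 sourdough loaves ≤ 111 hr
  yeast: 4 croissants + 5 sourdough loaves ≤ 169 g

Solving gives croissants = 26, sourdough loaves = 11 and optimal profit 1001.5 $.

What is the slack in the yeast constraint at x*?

10

yeast used = 4·26 + 5·11 = 159; slack = 169 − 159 = 10.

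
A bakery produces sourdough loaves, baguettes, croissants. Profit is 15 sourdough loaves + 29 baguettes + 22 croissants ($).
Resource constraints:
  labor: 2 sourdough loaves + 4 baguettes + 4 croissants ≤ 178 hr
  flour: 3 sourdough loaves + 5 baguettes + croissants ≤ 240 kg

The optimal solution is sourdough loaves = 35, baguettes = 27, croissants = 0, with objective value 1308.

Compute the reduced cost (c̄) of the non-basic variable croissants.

-3

At the optimum: labor uses 178 of 178 (binding); flour uses 240 of 240 (binding).
The binding rows give the dual system: 2·y_labor + 3·y_flour = 15 and 4·y_labor + 5·y_flour = 29.
→ y_labor = 6 and y_flour = 1.
Reduced cost of croissants: c₃ − yᵀa₃ = 22 − (6·4 + 1·1) = 22 − 25 = -3.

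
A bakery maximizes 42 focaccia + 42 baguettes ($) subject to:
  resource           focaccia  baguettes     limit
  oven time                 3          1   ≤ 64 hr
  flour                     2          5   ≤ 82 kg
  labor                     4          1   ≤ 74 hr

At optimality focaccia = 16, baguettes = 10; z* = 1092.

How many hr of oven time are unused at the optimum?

oven time used = 3·16 + 1·10 = 58; slack = 64 − 58 = 6.

6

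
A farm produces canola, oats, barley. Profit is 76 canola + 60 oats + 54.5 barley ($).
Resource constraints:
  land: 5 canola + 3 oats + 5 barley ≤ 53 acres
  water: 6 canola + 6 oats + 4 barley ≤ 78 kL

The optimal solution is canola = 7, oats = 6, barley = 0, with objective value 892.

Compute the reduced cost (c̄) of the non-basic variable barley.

Both land and water are binding at x*.
The binding rows give the dual system: 5·y_land + 6·y_water = 76 and 3·y_land + 6·y_water = 60.
This yields shadow prices y_land = 8, y_water = 6.
Reduced cost of barley: c₃ − yᵀa₃ = 54.5 − (8·5 + 6·4) = 54.5 − 64 = -9.5.

-9.5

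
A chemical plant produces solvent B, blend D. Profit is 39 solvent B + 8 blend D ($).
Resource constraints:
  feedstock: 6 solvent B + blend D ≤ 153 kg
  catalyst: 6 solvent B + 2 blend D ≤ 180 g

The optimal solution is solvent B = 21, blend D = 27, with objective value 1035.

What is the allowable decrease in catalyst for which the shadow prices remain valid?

27

Binding constraints: feedstock, catalyst. The basis is B = [[6,1],[6,2]] with det 6.
Per unit decrease in catalyst, x* moves by d = (0.1667, -1).
The basis stays optimal until blend D reaches 0; allowable decrease = 27 g.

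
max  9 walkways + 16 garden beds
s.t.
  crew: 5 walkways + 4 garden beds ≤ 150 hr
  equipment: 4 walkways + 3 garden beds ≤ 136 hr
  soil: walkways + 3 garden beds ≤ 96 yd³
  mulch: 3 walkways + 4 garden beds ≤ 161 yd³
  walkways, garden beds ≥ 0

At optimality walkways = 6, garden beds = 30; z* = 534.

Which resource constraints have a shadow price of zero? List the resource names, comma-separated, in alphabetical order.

crew: 150/150 (binding)
equipment: 114/136 (slack 22)
soil: 96/96 (binding)
mulch: 138/161 (slack 23)
By complementary slackness, a constraint with positive slack has shadow price 0 → equipment, mulch.

equipment, mulch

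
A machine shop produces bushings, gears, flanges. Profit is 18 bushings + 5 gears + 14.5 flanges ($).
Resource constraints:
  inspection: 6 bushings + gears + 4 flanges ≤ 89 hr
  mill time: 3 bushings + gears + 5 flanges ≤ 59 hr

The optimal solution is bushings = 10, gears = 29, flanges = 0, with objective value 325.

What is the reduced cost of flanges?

Check each constraint at x*: inspection 89/89 (tight); mill time 59/59 (tight).
From A_Bᵀ y = c: 6·y_inspection + 3·y_mill time = 18; 1·y_inspection + 1·y_mill time = 5.
→ y_inspection = 1 and y_mill time = 4.
Reduced cost of flanges: c₃ − yᵀa₃ = 14.5 − (1·4 + 4·5) = 14.5 − 24 = -9.5.

-9.5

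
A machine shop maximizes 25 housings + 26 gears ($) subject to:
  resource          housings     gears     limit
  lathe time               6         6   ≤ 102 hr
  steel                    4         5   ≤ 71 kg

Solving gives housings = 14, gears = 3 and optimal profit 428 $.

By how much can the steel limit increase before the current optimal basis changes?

14

Binding constraints: lathe time, steel. The basis is B = [[6,6],[4,5]] with det 6.
Per unit increase in steel, x* moves by d = (-1, 1).
The basis stays optimal until housings reaches 0; allowable increase = 14 kg.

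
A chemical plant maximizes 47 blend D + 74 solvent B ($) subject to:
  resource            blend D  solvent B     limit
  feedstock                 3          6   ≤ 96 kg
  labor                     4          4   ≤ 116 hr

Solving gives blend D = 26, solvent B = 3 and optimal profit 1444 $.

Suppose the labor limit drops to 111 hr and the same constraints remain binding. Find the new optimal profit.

Both feedstock and labor are binding at x*.
Dual feasibility on the basic columns requires 3·y_feedstock + 4·y_labor = 47, 6·y_feedstock + 4·y_labor = 74.
Solving: y_feedstock = 9, y_labor = 5.
Δz = y_labor·Δb = 5 × (-5) = -25, so new z* = 1444 − 25 = 1419.

1419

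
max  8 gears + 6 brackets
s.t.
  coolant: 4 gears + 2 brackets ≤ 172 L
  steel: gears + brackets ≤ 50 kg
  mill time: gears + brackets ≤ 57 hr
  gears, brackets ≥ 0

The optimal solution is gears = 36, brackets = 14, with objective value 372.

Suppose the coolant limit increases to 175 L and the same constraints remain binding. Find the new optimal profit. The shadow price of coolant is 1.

Δb = 3, so new z* = 372 + (1)·(3) = 372 + 3 = 375.

375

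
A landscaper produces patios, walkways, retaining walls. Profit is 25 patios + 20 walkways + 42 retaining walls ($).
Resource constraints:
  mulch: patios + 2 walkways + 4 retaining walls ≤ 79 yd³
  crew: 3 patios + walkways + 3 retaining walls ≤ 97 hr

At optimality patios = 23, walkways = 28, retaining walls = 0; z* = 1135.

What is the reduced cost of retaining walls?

Check each constraint at x*: mulch 79/79 (tight); crew 97/97 (tight).
From A_Bᵀ y = c: 1·y_mulch + 3·y_crew = 25; 2·y_mulch + 1·y_crew = 20.
This yields shadow prices y_mulch = 7, y_crew = 6.
Reduced cost of retaining walls: c₃ − yᵀa₃ = 42 − (7·4 + 6·3) = 42 − 46 = -4.

-4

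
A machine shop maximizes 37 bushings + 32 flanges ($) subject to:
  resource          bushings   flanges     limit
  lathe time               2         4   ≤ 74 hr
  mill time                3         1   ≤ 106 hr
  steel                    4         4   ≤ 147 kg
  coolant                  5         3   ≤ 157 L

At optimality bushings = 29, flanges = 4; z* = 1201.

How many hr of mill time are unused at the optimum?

15

mill time used = 3·29 + 1·4 = 91; slack = 106 − 91 = 15.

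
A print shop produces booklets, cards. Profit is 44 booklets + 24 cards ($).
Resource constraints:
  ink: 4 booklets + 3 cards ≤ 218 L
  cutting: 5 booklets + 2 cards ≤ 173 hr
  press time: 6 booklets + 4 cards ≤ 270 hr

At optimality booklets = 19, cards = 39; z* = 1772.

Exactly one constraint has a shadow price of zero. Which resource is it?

ink: 193/218 (slack 25)
cutting: 173/173 (binding)
press time: 270/270 (binding)
By complementary slackness, a constraint with positive slack has shadow price 0 → ink.

ink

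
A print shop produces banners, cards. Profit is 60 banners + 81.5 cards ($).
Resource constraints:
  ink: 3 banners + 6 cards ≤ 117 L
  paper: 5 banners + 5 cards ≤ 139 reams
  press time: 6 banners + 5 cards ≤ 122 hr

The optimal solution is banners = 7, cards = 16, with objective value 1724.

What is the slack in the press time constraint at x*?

press time used = 6·7 + 5·16 = 122; slack = 122 − 122 = 0.

0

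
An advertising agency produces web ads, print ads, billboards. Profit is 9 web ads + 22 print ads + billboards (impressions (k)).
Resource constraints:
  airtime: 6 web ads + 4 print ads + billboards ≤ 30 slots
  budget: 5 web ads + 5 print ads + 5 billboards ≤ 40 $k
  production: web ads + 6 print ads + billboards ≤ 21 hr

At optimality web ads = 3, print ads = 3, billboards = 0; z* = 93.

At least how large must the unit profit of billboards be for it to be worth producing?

Check each constraint at x*: airtime 30/30 (tight); budget 30/40 (slack 10); production 21/21 (tight).
By complementary slackness, y = 0 for the non-binding constraint.
From A_Bᵀ y = c: 6·y_airtime + 1·y_production = 9; 4·y_airtime + 6·y_production = 22.
→ y_airtime = 1 and y_production = 3.
billboards enters the basis when its profit ≥ yᵀa₃ = 1·1 + 3·1 = 4.

4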